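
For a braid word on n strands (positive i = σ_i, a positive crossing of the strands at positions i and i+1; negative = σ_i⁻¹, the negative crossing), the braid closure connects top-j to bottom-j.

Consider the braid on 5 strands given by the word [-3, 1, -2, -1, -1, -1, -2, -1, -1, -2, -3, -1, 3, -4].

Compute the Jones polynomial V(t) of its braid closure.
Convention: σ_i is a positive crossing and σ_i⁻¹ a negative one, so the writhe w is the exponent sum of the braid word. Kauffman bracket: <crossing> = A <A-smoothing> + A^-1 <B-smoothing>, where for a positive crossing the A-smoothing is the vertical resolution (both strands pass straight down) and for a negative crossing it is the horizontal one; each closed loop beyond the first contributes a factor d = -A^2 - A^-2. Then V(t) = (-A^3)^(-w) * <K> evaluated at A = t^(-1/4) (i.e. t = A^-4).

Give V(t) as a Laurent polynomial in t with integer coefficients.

The presented braid s3^-1 s1 s2^-1 s1^-1 s1^-1 s1^-1 s2^-1 s1^-1 s1^-1 s2^-1 s3^-1 s1^-1 s3 s4^-1 on 5 strands reduces by inverse Markov moves (closure unchanged at each step):
  Destabilize: the word has the form β·s4^-1 where s4^-1 occurs only as the final letter (β ∈ B_4); drop it and the last strand → 4 strands.
  Deconjugate: the word is γ·β·γ⁻¹ with γ = s3^-1 s1 (prefix) and γ⁻¹ = s1^-1 s3 (suffix); strip both.
  Destabilize: the word has the form β·s3^-1 where s3^-1 occurs only as the final letter (β ∈ B_3); drop it and the last strand → 3 strands.
Reduced to β = s2^-1 s1^-1 s1^-1 s1^-1 s2^-1 s1^-1 s1^-1 s2^-1 on 3 strands, 8 crossings.
Compute on β:
Braid: s2^-1 s1^-1 s1^-1 s1^-1 s2^-1 s1^-1 s1^-1 s2^-1 on 3 strands, 8 crossings.
Writhe w = (#positive) - (#negative) = 0 - 8 = -8.
State-sum expansion of <K>. There are 2^8 = 256 states.
Each crossing splits two ways (0=vertical, 1=horizontal). The state's weight is A^(#A-smoothings - #B-smoothings) * d^(loops - 1).
Tabulate the states by total A-exponent and number of loops L (A-exp: L × count):
  A^8: L=5 ×1
  A^6: L=4 ×7, L=6 ×1
  A^4: L=3 ×19, L=5 ×9
  A^2: L=2 ×24, L=4 ×31, L=6 ×1
  A^0: L=1 ×12, L=3 ×53, L=5 ×5
  A^-2: L=2 ×45, L=4 ×11
  A^-4: L=1 ×15, L=3 ×13
  A^-6: L=2 ×8
  A^-8: L=3 ×1
Each group contributes A^e * Σ count * d^(L-1):
Powers of d = -A^2 - A^-2: d^2 = A^4 + 2 + A^-4; d^3 = -A^6 - 3*A^2 - 3*A^-2 - A^-6; d^4 = A^8 + 4*A^4 + 6 + 4*A^-4 + A^-8; d^5 = -A^10 - 5*A^6 - 10*A^2 - 10*A^-2 - 5*A^-6 - A^-10.
  A^8 * (d^4) = A^16 + 4*A^12 + 6*A^8 + 4*A^4 + 1
  A^6 * (7*d^3 + d^5) = -A^16 - 12*A^12 - 31*A^8 - 31*A^4 - 12 - A^-4
  A^4 * (19*d^2 + 9*d^4) = 9*A^12 + 55*A^8 + 92*A^4 + 55 + 9*A^-4
  A^2 * (24*d + 31*d^3 + d^5) = -A^12 - 36*A^8 - 127*A^4 - 127 - 36*A^-4 - A^-8
  A^0 * (12 + 53*d^2 + 5*d^4) = 5*A^8 + 73*A^4 + 148 + 73*A^-4 + 5*A^-8
  A^-2 * (45*d + 11*d^3) = -11*A^4 - 78 - 78*A^-4 - 11*A^-8
  A^-4 * (15 + 13*d^2) = 13 + 41*A^-4 + 13*A^-8
  A^-6 * (8*d) = -8*A^-4 - 8*A^-8
  A^-8 * (d^2) = A^-4 + 2*A^-8 + A^-12
Summing the groups: <K> = -A^8 + A^-4 + A^-12
Normalise by the writhe: (-A^3)^(-w) = (-A^3)^(8) = A^24, so f(A) = A^24 * <K> = -A^32 + A^20 + A^12.
Substitute A = t^(-1/4), i.e. A^e → t^(-e/4): V(t) = t^-3 + t^-5 - t^-8

Answer: t^-3 + t^-5 - t^-8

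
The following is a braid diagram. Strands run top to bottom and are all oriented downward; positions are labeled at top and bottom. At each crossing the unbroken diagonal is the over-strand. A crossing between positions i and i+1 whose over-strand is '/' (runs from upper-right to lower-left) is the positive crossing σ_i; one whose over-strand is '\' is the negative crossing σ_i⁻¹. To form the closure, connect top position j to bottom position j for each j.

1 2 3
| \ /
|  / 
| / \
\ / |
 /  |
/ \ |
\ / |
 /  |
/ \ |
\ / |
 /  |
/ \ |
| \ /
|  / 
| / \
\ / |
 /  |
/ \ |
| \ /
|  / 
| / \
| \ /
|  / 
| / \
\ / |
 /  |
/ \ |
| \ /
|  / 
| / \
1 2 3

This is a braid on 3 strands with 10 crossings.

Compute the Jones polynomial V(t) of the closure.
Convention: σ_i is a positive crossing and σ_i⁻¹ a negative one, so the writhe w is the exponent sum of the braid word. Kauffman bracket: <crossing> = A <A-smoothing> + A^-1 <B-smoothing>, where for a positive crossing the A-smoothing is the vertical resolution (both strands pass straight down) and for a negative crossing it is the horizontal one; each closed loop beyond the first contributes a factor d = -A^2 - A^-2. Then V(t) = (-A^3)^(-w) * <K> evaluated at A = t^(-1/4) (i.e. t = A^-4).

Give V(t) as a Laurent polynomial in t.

-t^10 + t^6 + t^4

Derivation:
Reading the diagram top to bottom ('/'-over between positions i,i+1 = s_i, '\'-over = s_i^-1): braid word = s2 s1 s1 s1 s2 s1 s2 s2 s1 s2.
Braid: s2 s1 s1 s1 s2 s1 s2 s2 s1 s2 on 3 strands, 10 crossings.
Writhe w = (#positive) - (#negative) = 10 - 0 = 10.
Computing the Kauffman bracket via state sum. There are 2^10 = 1024 states.
For each crossing: s=0 is the vertical smoothing, s=1 horizontal. Crossing k contributes A^(sign_k * (1 - 2*s_k)); loop factor d = -A^2 - A^-2.
Tabulate the states by total A-exponent and number of loops L (A-exp: L × count):
  A^10: L=3 ×1
  A^8: L=2 ×10
  A^6: L=1 ×25, L=3 ×20
  A^4: L=2 ×100, L=4 ×20
  A^2: L=1 ×36, L=3 ×164, L=5 ×10
  A^0: L=2 ×108, L=4 ×142, L=6 ×2
  A^-2: L=1 ×12, L=3 ×129, L=5 ×69
  A^-4: L=2 ×24, L=4 ×78, L=6 ×18
  A^-6: L=3 ×19, L=5 ×24, L=7 ×2
  A^-8: L=4 ×7, L=6 ×3
  A^-10: L=5 ×1
Each group contributes A^e * Σ count * d^(L-1):
Powers of d = -A^2 - A^-2: d^2 = A^4 + 2 + A^-4; d^3 = -A^6 - 3*A^2 - 3*A^-2 - A^-6; d^4 = A^8 + 4*A^4 + 6 + 4*A^-4 + A^-8; d^5 = -A^10 - 5*A^6 - 10*A^2 - 10*A^-2 - 5*A^-6 - A^-10; d^6 = A^12 + 6*A^8 + 15*A^4 + 20 + 15*A^-4 + 6*A^-8 + A^-12.
  A^10 * (d^2) = A^14 + 2*A^10 + A^6
  A^8 * (10*d) = -10*A^10 - 10*A^6
  A^6 * (25 + 20*d^2) = 20*A^10 + 65*A^6 + 20*A^2
  A^4 * (100*d + 20*d^3) = -20*A^10 - 160*A^6 - 160*A^2 - 20*A^-2
  A^2 * (36 + 164*d^2 + 10*d^4) = 10*A^10 + 204*A^6 + 424*A^2 + 204*A^-2 + 10*A^-6
  A^0 * (108*d + 142*d^3 + 2*d^5) = -2*A^10 - 152*A^6 - 554*A^2 - 554*A^-2 - 152*A^-6 - 2*A^-10
  A^-2 * (12 + 129*d^2 + 69*d^4) = 69*A^6 + 405*A^2 + 684*A^-2 + 405*A^-6 + 69*A^-10
  A^-4 * (24*d + 78*d^3 + 18*d^5) = -18*A^6 - 168*A^2 - 438*A^-2 - 438*A^-6 - 168*A^-10 - 18*A^-14
  A^-6 * (19*d^2 + 24*d^4 + 2*d^6) = 2*A^6 + 36*A^2 + 145*A^-2 + 222*A^-6 + 145*A^-10 + 36*A^-14 + 2*A^-18
  A^-8 * (7*d^3 + 3*d^5) = -3*A^2 - 22*A^-2 - 51*A^-6 - 51*A^-10 - 22*A^-14 - 3*A^-18
  A^-10 * (d^4) = A^-2 + 4*A^-6 + 6*A^-10 + 4*A^-14 + A^-18
Summing the groups: <K> = A^14 + A^6 - A^-10
Normalise by the writhe: (-A^3)^(-w) = (-A^3)^(-10) = A^-30, so f(A) = A^-30 * <K> = A^-16 + A^-24 - A^-40.
Substitute A = t^(-1/4), i.e. A^e → t^(-e/4): V(t) = -t^10 + t^6 + t^4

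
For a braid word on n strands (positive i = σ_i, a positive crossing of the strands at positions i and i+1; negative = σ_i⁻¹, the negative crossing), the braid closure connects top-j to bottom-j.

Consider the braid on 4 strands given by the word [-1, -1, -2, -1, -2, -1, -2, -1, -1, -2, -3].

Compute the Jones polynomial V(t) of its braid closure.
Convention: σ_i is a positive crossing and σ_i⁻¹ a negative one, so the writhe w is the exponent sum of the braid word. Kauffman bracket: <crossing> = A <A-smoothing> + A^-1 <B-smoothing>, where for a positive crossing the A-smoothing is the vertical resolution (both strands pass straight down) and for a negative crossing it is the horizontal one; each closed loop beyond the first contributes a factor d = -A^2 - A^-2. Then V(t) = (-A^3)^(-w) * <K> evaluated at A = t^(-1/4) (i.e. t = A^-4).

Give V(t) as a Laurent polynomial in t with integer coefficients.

The presented braid s1^-1 s1^-1 s2^-1 s1^-1 s2^-1 s1^-1 s2^-1 s1^-1 s1^-1 s2^-1 s3^-1 on 4 strands reduces by inverse Markov moves (closure unchanged at each step):
  Destabilize: the word has the form β·s3^-1 where s3^-1 occurs only as the final letter (β ∈ B_3); drop it and the last strand → 3 strands.
Reduced to β = s1^-1 s1^-1 s2^-1 s1^-1 s2^-1 s1^-1 s2^-1 s1^-1 s1^-1 s2^-1 on 3 strands, 10 crossings.
Compute on β:
Braid: s1^-1 s1^-1 s2^-1 s1^-1 s2^-1 s1^-1 s2^-1 s1^-1 s1^-1 s2^-1 on 3 strands, 10 crossings.
Writhe w = (#positive) - (#negative) = 0 - 10 = -10.
Computing the Kauffman bracket via state sum. There are 2^10 = 1024 states.
Each crossing splits two ways (0=vertical, 1=horizontal). The state's weight is A^(#A-smoothings - #B-smoothings) * d^(loops - 1).
Tabulate the states by total A-exponent and number of loops L (A-exp: L × count):
  A^10: L=3 ×1
  A^8: L=2 ×4, L=4 ×6
  A^6: L=1 ×4, L=3 ×30, L=5 ×11
  A^4: L=2 ×48, L=4 ×65, L=6 ×7
  A^2: L=1 ×24, L=3 ×140, L=5 ×45, L=7 ×1
  A^0: L=2 ×129, L=4 ×117, L=6 ×6
  A^-2: L=1 ×43, L=3 ×151, L=5 ×16
  A^-4: L=2 ×96, L=4 ×24
  A^-6: L=1 ×24, L=3 ×21
  A^-8: L=2 ×10
  A^-10: L=3 ×1
Each group contributes A^e * Σ count * d^(L-1):
Powers of d = -A^2 - A^-2: d^2 = A^4 + 2 + A^-4; d^3 = -A^6 - 3*A^2 - 3*A^-2 - A^-6; d^4 = A^8 + 4*A^4 + 6 + 4*A^-4 + A^-8; d^5 = -A^10 - 5*A^6 - 10*A^2 - 10*A^-2 - 5*A^-6 - A^-10; d^6 = A^12 + 6*A^8 + 15*A^4 + 20 + 15*A^-4 + 6*A^-8 + A^-12.
  A^10 * (d^2) = A^14 + 2*A^10 + A^6
  A^8 * (4*d + 6*d^3) = -6*A^14 - 22*A^10 - 22*A^6 - 6*A^2
  A^6 * (4 + 30*d^2 + 11*d^4) = 11*A^14 + 74*A^10 + 130*A^6 + 74*A^2 + 11*A^-2
  A^4 * (48*d + 65*d^3 + 7*d^5) = -7*A^14 - 100*A^10 - 313*A^6 - 313*A^2 - 100*A^-2 - 7*A^-6
  A^2 * (24 + 140*d^2 + 45*d^4 + d^6) = A^14 + 51*A^10 + 335*A^6 + 594*A^2 + 335*A^-2 + 51*A^-6 + A^-10
  A^0 * (129*d + 117*d^3 + 6*d^5) = -6*A^10 - 147*A^6 - 540*A^2 - 540*A^-2 - 147*A^-6 - 6*A^-10
  A^-2 * (43 + 151*d^2 + 16*d^4) = 16*A^6 + 215*A^2 + 441*A^-2 + 215*A^-6 + 16*A^-10
  A^-4 * (96*d + 24*d^3) = -24*A^2 - 168*A^-2 - 168*A^-6 - 24*A^-10
  A^-6 * (24 + 21*d^2) = 21*A^-2 + 66*A^-6 + 21*A^-10
  A^-8 * (10*d) = -10*A^-6 - 10*A^-10
  A^-10 * (d^2) = A^-6 + 2*A^-10 + A^-14
Summing the groups: <K> = -A^10 + A^-6 + A^-14
Normalise by the writhe: (-A^3)^(-w) = (-A^3)^(10) = A^30, so f(A) = A^30 * <K> = -A^40 + A^24 + A^16.
Substitute A = t^(-1/4), i.e. A^e → t^(-e/4): V(t) = t^-4 + t^-6 - t^-10

Answer: t^-4 + t^-6 - t^-10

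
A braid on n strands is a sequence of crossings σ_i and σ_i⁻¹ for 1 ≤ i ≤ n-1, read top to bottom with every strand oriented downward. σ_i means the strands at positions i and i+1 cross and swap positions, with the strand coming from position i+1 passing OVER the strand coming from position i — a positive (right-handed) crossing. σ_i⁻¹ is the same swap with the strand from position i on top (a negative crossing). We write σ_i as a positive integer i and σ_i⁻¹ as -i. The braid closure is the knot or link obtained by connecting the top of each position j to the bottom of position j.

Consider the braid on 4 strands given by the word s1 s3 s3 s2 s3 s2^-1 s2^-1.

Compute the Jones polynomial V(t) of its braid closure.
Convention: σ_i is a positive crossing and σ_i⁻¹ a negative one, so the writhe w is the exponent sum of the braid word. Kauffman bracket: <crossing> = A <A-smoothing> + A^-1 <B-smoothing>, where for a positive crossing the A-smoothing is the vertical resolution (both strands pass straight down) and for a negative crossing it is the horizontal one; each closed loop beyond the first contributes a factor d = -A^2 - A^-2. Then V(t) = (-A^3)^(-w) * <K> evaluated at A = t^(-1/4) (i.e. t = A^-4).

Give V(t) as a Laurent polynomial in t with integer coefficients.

1

Derivation:
Braid: s1 s3 s3 s2 s3 s2^-1 s2^-1 on 4 strands, 7 crossings.
Writhe w = (#positive) - (#negative) = 5 - 2 = 3.
Computing the Kauffman bracket via state sum. There are 2^7 = 128 states.
Smooth each crossing (0=||, 1=⌣⌢); contribution A^(Σ sign_k(1-2s_k)) * d^(L-1).
Tabulate the states by total A-exponent and number of loops L (A-exp: L × count):
  A^7: L=4 ×1
  A^5: L=3 ×6, L=5 ×1
  A^3: L=2 ×11, L=4 ×10
  A^1: L=1 ×6, L=3 ×27, L=5 ×2
  A^-1: L=2 ×25, L=4 ×10
  A^-3: L=1 ×7, L=3 ×13, L=5 ×1
  A^-5: L=2 ×5, L=4 ×2
  A^-7: L=3 ×1
Each group contributes A^e * Σ count * d^(L-1):
Powers of d = -A^2 - A^-2: d^2 = A^4 + 2 + A^-4; d^3 = -A^6 - 3*A^2 - 3*A^-2 - A^-6; d^4 = A^8 + 4*A^4 + 6 + 4*A^-4 + A^-8.
  A^7 * (d^3) = -A^13 - 3*A^9 - 3*A^5 - A
  A^5 * (6*d^2 + d^4) = A^13 + 10*A^9 + 18*A^5 + 10*A + A^-3
  A^3 * (11*d + 10*d^3) = -10*A^9 - 41*A^5 - 41*A - 10*A^-3
  A^1 * (6 + 27*d^2 + 2*d^4) = 2*A^9 + 35*A^5 + 72*A + 35*A^-3 + 2*A^-7
  A^-1 * (25*d + 10*d^3) = -10*A^5 - 55*A - 55*A^-3 - 10*A^-7
  A^-3 * (7 + 13*d^2 + d^4) = A^5 + 17*A + 39*A^-3 + 17*A^-7 + A^-11
  A^-5 * (5*d + 2*d^3) = -2*A - 11*A^-3 - 11*A^-7 - 2*A^-11
  A^-7 * (d^2) = A^-3 + 2*A^-7 + A^-11
Summing the groups: <K> = -A^9
Normalise by the writhe: (-A^3)^(-w) = (-A^3)^(-3) = -A^-9, so f(A) = -A^-9 * <K> = 1.
Substitute A = t^(-1/4), i.e. A^e → t^(-e/4): V(t) = 1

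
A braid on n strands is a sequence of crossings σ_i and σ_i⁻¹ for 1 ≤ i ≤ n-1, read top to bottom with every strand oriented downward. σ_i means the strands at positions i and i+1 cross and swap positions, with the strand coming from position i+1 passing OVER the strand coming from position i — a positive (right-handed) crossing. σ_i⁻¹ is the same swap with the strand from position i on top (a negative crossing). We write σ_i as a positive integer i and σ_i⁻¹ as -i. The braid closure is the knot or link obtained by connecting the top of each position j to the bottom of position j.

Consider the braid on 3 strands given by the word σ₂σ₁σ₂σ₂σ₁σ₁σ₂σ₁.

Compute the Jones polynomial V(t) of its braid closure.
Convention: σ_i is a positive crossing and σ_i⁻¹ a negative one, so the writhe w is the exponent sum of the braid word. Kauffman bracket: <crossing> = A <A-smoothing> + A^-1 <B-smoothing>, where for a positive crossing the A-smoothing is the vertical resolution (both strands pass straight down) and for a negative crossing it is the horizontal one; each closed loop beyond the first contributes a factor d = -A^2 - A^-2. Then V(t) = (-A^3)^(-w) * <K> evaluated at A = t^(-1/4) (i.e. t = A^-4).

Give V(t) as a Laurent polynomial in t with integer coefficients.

-t^8 + t^5 + t^3

Derivation:
Braid: s2 s1 s2 s2 s1 s1 s2 s1 on 3 strands, 8 crossings.
Writhe w = (#positive) - (#negative) = 8 - 0 = 8.
Enumerate smoothing states for the bracket polynomial. There are 2^8 = 256 states.
Smooth each crossing (0=||, 1=⌣⌢); contribution A^(Σ sign_k(1-2s_k)) * d^(L-1).
Tabulate the states by total A-exponent and number of loops L (A-exp: L × count):
  A^8: L=3 ×1
  A^6: L=2 ×8
  A^4: L=1 ×16, L=3 ×12
  A^2: L=2 ×48, L=4 ×8
  A^0: L=1 ×17, L=3 ×51, L=5 ×2
  A^-2: L=2 ×34, L=4 ×22
  A^-4: L=1 ×4, L=3 ×21, L=5 ×3
  A^-6: L=2 ×4, L=4 ×4
  A^-8: L=3 ×1
Each group contributes A^e * Σ count * d^(L-1):
Powers of d = -A^2 - A^-2: d^2 = A^4 + 2 + A^-4; d^3 = -A^6 - 3*A^2 - 3*A^-2 - A^-6; d^4 = A^8 + 4*A^4 + 6 + 4*A^-4 + A^-8.
  A^8 * (d^2) = A^12 + 2*A^8 + A^4
  A^6 * (8*d) = -8*A^8 - 8*A^4
  A^4 * (16 + 12*d^2) = 12*A^8 + 40*A^4 + 12
  A^2 * (48*d + 8*d^3) = -8*A^8 - 72*A^4 - 72 - 8*A^-4
  A^0 * (17 + 51*d^2 + 2*d^4) = 2*A^8 + 59*A^4 + 131 + 59*A^-4 + 2*A^-8
  A^-2 * (34*d + 22*d^3) = -22*A^4 - 100 - 100*A^-4 - 22*A^-8
  A^-4 * (4 + 21*d^2 + 3*d^4) = 3*A^4 + 33 + 64*A^-4 + 33*A^-8 + 3*A^-12
  A^-6 * (4*d + 4*d^3) = -4 - 16*A^-4 - 16*A^-8 - 4*A^-12
  A^-8 * (d^2) = A^-4 + 2*A^-8 + A^-12
Summing the groups: <K> = A^12 + A^4 - A^-8
Normalise by the writhe: (-A^3)^(-w) = (-A^3)^(-8) = A^-24, so f(A) = A^-24 * <K> = A^-12 + A^-20 - A^-32.
Substitute A = t^(-1/4), i.e. A^e → t^(-e/4): V(t) = -t^8 + t^5 + t^3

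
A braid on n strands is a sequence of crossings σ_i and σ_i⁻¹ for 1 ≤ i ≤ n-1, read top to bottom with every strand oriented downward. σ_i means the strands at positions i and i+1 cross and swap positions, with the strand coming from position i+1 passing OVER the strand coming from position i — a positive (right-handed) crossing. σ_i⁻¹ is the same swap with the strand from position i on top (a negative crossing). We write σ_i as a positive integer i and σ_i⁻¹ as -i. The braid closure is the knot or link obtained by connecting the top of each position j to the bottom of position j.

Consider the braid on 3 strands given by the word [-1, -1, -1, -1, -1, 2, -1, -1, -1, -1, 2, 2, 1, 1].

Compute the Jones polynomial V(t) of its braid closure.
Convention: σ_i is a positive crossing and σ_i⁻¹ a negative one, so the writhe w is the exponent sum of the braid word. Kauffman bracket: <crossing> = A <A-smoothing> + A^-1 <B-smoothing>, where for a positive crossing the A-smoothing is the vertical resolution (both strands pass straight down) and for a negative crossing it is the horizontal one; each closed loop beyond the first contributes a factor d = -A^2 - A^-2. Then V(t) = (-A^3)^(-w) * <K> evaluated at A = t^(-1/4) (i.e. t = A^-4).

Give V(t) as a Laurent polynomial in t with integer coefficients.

-t + 2 - 3*t^-1 + 6*t^-2 - 6*t^-3 + 7*t^-4 - 7*t^-5 + 6*t^-6 - 4*t^-7 + 2*t^-8 - t^-9

Derivation:
The presented braid s1^-1 s1^-1 s1^-1 s1^-1 s1^-1 s2 s1^-1 s1^-1 s1^-1 s1^-1 s2 s2 s1 s1 on 3 strands reduces by inverse Markov moves (closure unchanged at each step):
  Deconjugate: the word is γ·β·γ⁻¹ with γ = s1^-1 s1^-1 (prefix) and γ⁻¹ = s1 s1 (suffix); strip both.
Reduced to β = s1^-1 s1^-1 s1^-1 s2 s1^-1 s1^-1 s1^-1 s1^-1 s2 s2 on 3 strands, 10 crossings.
Compute on β:
Braid: s1^-1 s1^-1 s1^-1 s2 s1^-1 s1^-1 s1^-1 s1^-1 s2 s2 on 3 strands, 10 crossings.
Writhe w = (#positive) - (#negative) = 3 - 7 = -4.
Enumerate smoothing states for the bracket polynomial. There are 2^10 = 1024 states.
Each crossing splits two ways (0=vertical, 1=horizontal). The state's weight is A^(#A-smoothings - #B-smoothings) * d^(loops - 1).
Tabulate the states by total A-exponent and number of loops L (A-exp: L × count):
  A^10: L=8 ×1
  A^8: L=7 ×10
  A^6: L=6 ×44, L=8 ×1
  A^4: L=5 ×112, L=7 ×8
  A^2: L=4 ×182, L=6 ×28
  A^0: L=3 ×194, L=5 ×58
  A^-2: L=2 ×130, L=4 ×79, L=6 ×1
  A^-4: L=1 ×45, L=3 ×70, L=5 ×5
  A^-6: L=2 ×36, L=4 ×9
  A^-8: L=3 ×10
  A^-10: L=4 ×1
Each group contributes A^e * Σ count * d^(L-1):
Powers of d = -A^2 - A^-2: d^2 = A^4 + 2 + A^-4; d^3 = -A^6 - 3*A^2 - 3*A^-2 - A^-6; d^4 = A^8 + 4*A^4 + 6 + 4*A^-4 + A^-8; d^5 = -A^10 - 5*A^6 - 10*A^2 - 10*A^-2 - 5*A^-6 - A^-10; d^6 = A^12 + 6*A^8 + 15*A^4 + 20 + 15*A^-4 + 6*A^-8 + A^-12; d^7 = -A^14 - 7*A^10 - 21*A^6 - 35*A^2 - 35*A^-2 - 21*A^-6 - 7*A^-10 - A^-14.
  A^10 * (d^7) = -A^24 - 7*A^20 - 21*A^16 - 35*A^12 - 35*A^8 - 21*A^4 - 7 - A^-4
  A^8 * (10*d^6) = 10*A^20 + 60*A^16 + 150*A^12 + 200*A^8 + 150*A^4 + 60 + 10*A^-4
  A^6 * (44*d^5 + d^7) = -A^20 - 51*A^16 - 241*A^12 - 475*A^8 - 475*A^4 - 241 - 51*A^-4 - A^-8
  A^4 * (112*d^4 + 8*d^6) = 8*A^16 + 160*A^12 + 568*A^8 + 832*A^4 + 568 + 160*A^-4 + 8*A^-8
  A^2 * (182*d^3 + 28*d^5) = -28*A^12 - 322*A^8 - 826*A^4 - 826 - 322*A^-4 - 28*A^-8
  A^0 * (194*d^2 + 58*d^4) = 58*A^8 + 426*A^4 + 736 + 426*A^-4 + 58*A^-8
  A^-2 * (130*d + 79*d^3 + d^5) = -A^8 - 84*A^4 - 377 - 377*A^-4 - 84*A^-8 - A^-12
  A^-4 * (45 + 70*d^2 + 5*d^4) = 5*A^4 + 90 + 215*A^-4 + 90*A^-8 + 5*A^-12
  A^-6 * (36*d + 9*d^3) = -9 - 63*A^-4 - 63*A^-8 - 9*A^-12
  A^-8 * (10*d^2) = 10*A^-4 + 20*A^-8 + 10*A^-12
  A^-10 * (d^3) = -A^-4 - 3*A^-8 - 3*A^-12 - A^-16
Summing the groups: <K> = -A^24 + 2*A^20 - 4*A^16 + 6*A^12 - 7*A^8 + 7*A^4 - 6 + 6*A^-4 - 3*A^-8 + 2*A^-12 - A^-16
Normalise by the writhe: (-A^3)^(-w) = (-A^3)^(4) = A^12, so f(A) = A^12 * <K> = -A^36 + 2*A^32 - 4*A^28 + 6*A^24 - 7*A^20 + 7*A^16 - 6*A^12 + 6*A^8 - 3*A^4 + 2 - A^-4.
Substitute A = t^(-1/4), i.e. A^e → t^(-e/4): V(t) = -t + 2 - 3*t^-1 + 6*t^-2 - 6*t^-3 + 7*t^-4 - 7*t^-5 + 6*t^-6 - 4*t^-7 + 2*t^-8 - t^-9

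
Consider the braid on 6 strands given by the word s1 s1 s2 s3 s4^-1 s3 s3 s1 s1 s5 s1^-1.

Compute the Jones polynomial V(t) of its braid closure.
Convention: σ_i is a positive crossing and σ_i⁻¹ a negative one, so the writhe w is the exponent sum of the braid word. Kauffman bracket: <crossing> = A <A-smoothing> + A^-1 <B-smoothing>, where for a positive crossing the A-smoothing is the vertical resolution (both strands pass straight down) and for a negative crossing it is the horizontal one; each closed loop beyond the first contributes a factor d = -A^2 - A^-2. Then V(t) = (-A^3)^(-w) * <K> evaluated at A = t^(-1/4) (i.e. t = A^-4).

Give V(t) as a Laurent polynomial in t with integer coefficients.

t^8 - 2*t^7 + t^6 - 2*t^5 + 2*t^4 + t^2

Derivation:
The presented braid s1 s1 s2 s3 s4^-1 s3 s3 s1 s1 s5 s1^-1 on 6 strands reduces by inverse Markov moves (closure unchanged at each step):
  Deconjugate: the word is γ·β·γ⁻¹ with γ = s1 (prefix) and γ⁻¹ = s1^-1 (suffix); strip both.
  Destabilize: the word has the form β·s5 where s5 occurs only as the final letter (β ∈ B_5); drop it and the last strand → 5 strands.
Reduced to β = s1 s2 s3 s4^-1 s3 s3 s1 s1 on 5 strands, 8 crossings.
Compute on β:
Braid: s1 s2 s3 s4^-1 s3 s3 s1 s1 on 5 strands, 8 crossings.
Writhe w = (#positive) - (#negative) = 7 - 1 = 6.
State-sum expansion of <K>. There are 2^8 = 256 states.
Each crossing splits two ways (0=vertical, 1=horizontal). The state's weight is A^(#A-smoothings - #B-smoothings) * d^(loops - 1).
Tabulate the states by total A-exponent and number of loops L (A-exp: L × count):
  A^8: L=4 ×1
  A^6: L=3 ×7, L=5 ×1
  A^4: L=2 ×15, L=4 ×13
  A^2: L=1 ×9, L=3 ×39, L=5 ×8
  A^0: L=2 ×27, L=4 ×41, L=6 ×2
  A^-2: L=3 ×33, L=5 ×23
  A^-4: L=4 ×21, L=6 ×7
  A^-6: L=5 ×7, L=7 ×1
  A^-8: L=6 ×1
Each group contributes A^e * Σ count * d^(L-1):
Powers of d = -A^2 - A^-2: d^2 = A^4 + 2 + A^-4; d^3 = -A^6 - 3*A^2 - 3*A^-2 - A^-6; d^4 = A^8 + 4*A^4 + 6 + 4*A^-4 + A^-8; d^5 = -A^10 - 5*A^6 - 10*A^2 - 10*A^-2 - 5*A^-6 - A^-10; d^6 = A^12 + 6*A^8 + 15*A^4 + 20 + 15*A^-4 + 6*A^-8 + A^-12.
  A^8 * (d^3) = -A^14 - 3*A^10 - 3*A^6 - A^2
  A^6 * (7*d^2 + d^4) = A^14 + 11*A^10 + 20*A^6 + 11*A^2 + A^-2
  A^4 * (15*d + 13*d^3) = -13*A^10 - 54*A^6 - 54*A^2 - 13*A^-2
  A^2 * (9 + 39*d^2 + 8*d^4) = 8*A^10 + 71*A^6 + 135*A^2 + 71*A^-2 + 8*A^-6
  A^0 * (27*d + 41*d^3 + 2*d^5) = -2*A^10 - 51*A^6 - 170*A^2 - 170*A^-2 - 51*A^-6 - 2*A^-10
  A^-2 * (33*d^2 + 23*d^4) = 23*A^6 + 125*A^2 + 204*A^-2 + 125*A^-6 + 23*A^-10
  A^-4 * (21*d^3 + 7*d^5) = -7*A^6 - 56*A^2 - 133*A^-2 - 133*A^-6 - 56*A^-10 - 7*A^-14
  A^-6 * (7*d^4 + d^6) = A^6 + 13*A^2 + 43*A^-2 + 62*A^-6 + 43*A^-10 + 13*A^-14 + A^-18
  A^-8 * (d^5) = -A^2 - 5*A^-2 - 10*A^-6 - 10*A^-10 - 5*A^-14 - A^-18
Summing the groups: <K> = A^10 + 2*A^2 - 2*A^-2 + A^-6 - 2*A^-10 + A^-14
Normalise by the writhe: (-A^3)^(-w) = (-A^3)^(-6) = A^-18, so f(A) = A^-18 * <K> = A^-8 + 2*A^-16 - 2*A^-20 + A^-24 - 2*A^-28 + A^-32.
Substitute A = t^(-1/4), i.e. A^e → t^(-e/4): V(t) = t^8 - 2*t^7 + t^6 - 2*t^5 + 2*t^4 + t^2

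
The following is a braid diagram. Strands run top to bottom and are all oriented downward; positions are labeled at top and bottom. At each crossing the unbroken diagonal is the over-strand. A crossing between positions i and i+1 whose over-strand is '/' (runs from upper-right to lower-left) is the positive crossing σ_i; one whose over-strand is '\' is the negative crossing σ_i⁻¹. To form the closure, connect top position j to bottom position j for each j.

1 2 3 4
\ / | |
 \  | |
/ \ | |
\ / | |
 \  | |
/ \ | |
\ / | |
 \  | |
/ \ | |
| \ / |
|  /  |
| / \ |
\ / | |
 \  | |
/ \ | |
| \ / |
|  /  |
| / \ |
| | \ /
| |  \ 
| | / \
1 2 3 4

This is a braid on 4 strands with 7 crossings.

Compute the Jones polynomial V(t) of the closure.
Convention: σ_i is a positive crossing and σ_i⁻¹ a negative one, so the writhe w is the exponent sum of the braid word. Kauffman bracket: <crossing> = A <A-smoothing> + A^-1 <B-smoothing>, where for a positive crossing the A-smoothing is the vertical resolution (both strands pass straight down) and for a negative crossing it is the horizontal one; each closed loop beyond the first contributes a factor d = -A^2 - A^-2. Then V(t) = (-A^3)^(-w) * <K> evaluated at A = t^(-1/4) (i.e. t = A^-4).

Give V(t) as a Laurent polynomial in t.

t - 1 + 2*t^-1 - 2*t^-2 + 2*t^-3 - 2*t^-4 + t^-5

Derivation:
Reading the diagram top to bottom ('/'-over between positions i,i+1 = s_i, '\'-over = s_i^-1): braid word = s1^-1 s1^-1 s1^-1 s2 s1^-1 s2 s3^-1.
The presented braid s1^-1 s1^-1 s1^-1 s2 s1^-1 s2 s3^-1 on 4 strands reduces by inverse Markov moves (closure unchanged at each step):
  Destabilize: the word has the form β·s3^-1 where s3^-1 occurs only as the final letter (β ∈ B_3); drop it and the last strand → 3 strands.
Reduced to β = s1^-1 s1^-1 s1^-1 s2 s1^-1 s2 on 3 strands, 6 crossings.
Compute on β:
Braid: s1^-1 s1^-1 s1^-1 s2 s1^-1 s2 on 3 strands, 6 crossings.
Writhe w = (#positive) - (#negative) = 2 - 4 = -2.
Computing the Kauffman bracket via state sum. There are 2^6 = 64 states.
Smooth each crossing (0=||, 1=⌣⌢); contribution A^(Σ sign_k(1-2s_k)) * d^(L-1).
Tabulate the states by total A-exponent and number of loops L (A-exp: L × count):
  A^6: L=5 ×1
  A^4: L=4 ×6
  A^2: L=3 ×15
  A^0: L=2 ×19, L=4 ×1
  A^-2: L=1 ×11, L=3 ×4
  A^-4: L=2 ×6
  A^-6: L=3 ×1
Each group contributes A^e * Σ count * d^(L-1):
Powers of d = -A^2 - A^-2: d^2 = A^4 + 2 + A^-4; d^3 = -A^6 - 3*A^2 - 3*A^-2 - A^-6; d^4 = A^8 + 4*A^4 + 6 + 4*A^-4 + A^-8.
  A^6 * (d^4) = A^14 + 4*A^10 + 6*A^6 + 4*A^2 + A^-2
  A^4 * (6*d^3) = -6*A^10 - 18*A^6 - 18*A^2 - 6*A^-2
  A^2 * (15*d^2) = 15*A^6 + 30*A^2 + 15*A^-2
  A^0 * (19*d + d^3) = -A^6 - 22*A^2 - 22*A^-2 - A^-6
  A^-2 * (11 + 4*d^2) = 4*A^2 + 19*A^-2 + 4*A^-6
  A^-4 * (6*d) = -6*A^-2 - 6*A^-6
  A^-6 * (d^2) = A^-2 + 2*A^-6 + A^-10
Summing the groups: <K> = A^14 - 2*A^10 + 2*A^6 - 2*A^2 + 2*A^-2 - A^-6 + A^-10
Normalise by the writhe: (-A^3)^(-w) = (-A^3)^(2) = A^6, so f(A) = A^6 * <K> = A^20 - 2*A^16 + 2*A^12 - 2*A^8 + 2*A^4 - 1 + A^-4.
Substitute A = t^(-1/4), i.e. A^e → t^(-e/4): V(t) = t - 1 + 2*t^-1 - 2*t^-2 + 2*t^-3 - 2*t^-4 + t^-5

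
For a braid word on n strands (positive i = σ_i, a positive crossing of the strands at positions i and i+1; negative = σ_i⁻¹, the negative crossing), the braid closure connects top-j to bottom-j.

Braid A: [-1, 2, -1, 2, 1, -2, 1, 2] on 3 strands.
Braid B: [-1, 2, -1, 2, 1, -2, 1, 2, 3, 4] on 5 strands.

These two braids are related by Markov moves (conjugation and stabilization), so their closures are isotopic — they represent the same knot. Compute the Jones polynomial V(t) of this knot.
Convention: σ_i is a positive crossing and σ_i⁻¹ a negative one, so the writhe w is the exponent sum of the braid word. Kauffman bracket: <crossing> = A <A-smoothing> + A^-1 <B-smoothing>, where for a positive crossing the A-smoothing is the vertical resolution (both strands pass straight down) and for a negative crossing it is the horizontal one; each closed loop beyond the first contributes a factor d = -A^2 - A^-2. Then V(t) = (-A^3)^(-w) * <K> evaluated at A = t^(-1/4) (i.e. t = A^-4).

-t^5 + t^4 - t^3 + 2*t^2 - t + 2 - t^-1

Derivation:
Markov-equivalent braids have isotopic closures, hence identical knot invariants. Strip the Markov moves from each word to reach a common short braid β, then compute V(t) once on β.
Braid A: s1^-1 s2 s1^-1 s2 s1 s2^-1 s1 s2 on 3 strands has no conjugating prefix/suffix or stabilization to strip; take β = s1^-1 s2 s1^-1 s2 s1 s2^-1 s1 s2.
Braid B: s1^-1 s2 s1^-1 s2 s1 s2^-1 s1 s2 s3 s4 on 5 strands reduces by inverse Markov moves (closure unchanged at each step):
  Destabilize: the word has the form β·s4 where s4 occurs only as the final letter (β ∈ B_4); drop it and the last strand → 4 strands.
  Destabilize: the word has the form β·s3 where s3 occurs only as the final letter (β ∈ B_3); drop it and the last strand → 3 strands.
Reduced to β = s1^-1 s2 s1^-1 s2 s1 s2^-1 s1 s2 on 3 strands, 8 crossings.
Both give the same β = s1^-1 s2 s1^-1 s2 s1 s2^-1 s1 s2 on 3 strands, so one state sum suffices:
Braid: s1^-1 s2 s1^-1 s2 s1 s2^-1 s1 s2 on 3 strands, 8 crossings.
Writhe w = (#positive) - (#negative) = 5 - 3 = 2.
Enumerate smoothing states for the bracket polynomial. There are 2^8 = 256 states.
Each crossing splits two ways (0=vertical, 1=horizontal). The state's weight is A^(#A-smoothings - #B-smoothings) * d^(loops - 1).
Tabulate the states by total A-exponent and number of loops L (A-exp: L × count):
  A^8: L=2 ×1
  A^6: L=1 ×3, L=3 ×5
  A^4: L=2 ×22, L=4 ×6
  A^2: L=1 ×18, L=3 ×37, L=5 ×1
  A^0: L=2 ×58, L=4 ×12
  A^-2: L=1 ×24, L=3 ×31, L=5 ×1
  A^-4: L=2 ×23, L=4 ×5
  A^-6: L=3 ×8
  A^-8: L=4 ×1
Each group contributes A^e * Σ count * d^(L-1):
Powers of d = -A^2 - A^-2: d^2 = A^4 + 2 + A^-4; d^3 = -A^6 - 3*A^2 - 3*A^-2 - A^-6; d^4 = A^8 + 4*A^4 + 6 + 4*A^-4 + A^-8.
  A^8 * (d) = -A^10 - A^6
  A^6 * (3 + 5*d^2) = 5*A^10 + 13*A^6 + 5*A^2
  A^4 * (22*d + 6*d^3) = -6*A^10 - 40*A^6 - 40*A^2 - 6*A^-2
  A^2 * (18 + 37*d^2 + d^4) = A^10 + 41*A^6 + 98*A^2 + 41*A^-2 + A^-6
  A^0 * (58*d + 12*d^3) = -12*A^6 - 94*A^2 - 94*A^-2 - 12*A^-6
  A^-2 * (24 + 31*d^2 + d^4) = A^6 + 35*A^2 + 92*A^-2 + 35*A^-6 + A^-10
  A^-4 * (23*d + 5*d^3) = -5*A^2 - 38*A^-2 - 38*A^-6 - 5*A^-10
  A^-6 * (8*d^2) = 8*A^-2 + 16*A^-6 + 8*A^-10
  A^-8 * (d^3) = -A^-2 - 3*A^-6 - 3*A^-10 - A^-14
Summing the groups: <K> = -A^10 + 2*A^6 - A^2 + 2*A^-2 - A^-6 + A^-10 - A^-14
Normalise by the writhe: (-A^3)^(-w) = (-A^3)^(-2) = A^-6, so f(A) = A^-6 * <K> = -A^4 + 2 - A^-4 + 2*A^-8 - A^-12 + A^-16 - A^-20.
Substitute A = t^(-1/4), i.e. A^e → t^(-e/4): V(t) = -t^5 + t^4 - t^3 + 2*t^2 - t + 2 - t^-1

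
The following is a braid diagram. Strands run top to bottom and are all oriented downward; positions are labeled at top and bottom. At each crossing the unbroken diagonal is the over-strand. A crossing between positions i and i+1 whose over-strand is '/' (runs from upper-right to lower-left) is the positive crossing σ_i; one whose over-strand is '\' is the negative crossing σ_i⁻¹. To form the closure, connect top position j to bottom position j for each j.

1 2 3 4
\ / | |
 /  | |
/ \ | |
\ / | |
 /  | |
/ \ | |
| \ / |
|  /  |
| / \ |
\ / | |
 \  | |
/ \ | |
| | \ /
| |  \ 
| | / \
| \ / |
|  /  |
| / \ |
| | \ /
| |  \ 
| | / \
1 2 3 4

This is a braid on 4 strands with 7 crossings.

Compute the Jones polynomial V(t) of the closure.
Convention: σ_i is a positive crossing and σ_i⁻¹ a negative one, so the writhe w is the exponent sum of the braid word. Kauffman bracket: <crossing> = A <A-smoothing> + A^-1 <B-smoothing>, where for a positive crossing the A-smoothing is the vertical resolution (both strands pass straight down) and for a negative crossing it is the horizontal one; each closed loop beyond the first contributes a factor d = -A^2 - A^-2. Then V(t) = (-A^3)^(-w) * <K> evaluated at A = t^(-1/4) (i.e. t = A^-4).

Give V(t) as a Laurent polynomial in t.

Reading the diagram top to bottom ('/'-over between positions i,i+1 = s_i, '\'-over = s_i^-1): braid word = s1 s1 s2 s1^-1 s3^-1 s2 s3^-1.
Braid: s1 s1 s2 s1^-1 s3^-1 s2 s3^-1 on 4 strands, 7 crossings.
Writhe w = (#positive) - (#negative) = 4 - 3 = 1.
Enumerate smoothing states for the bracket polynomial. There are 2^7 = 128 states.
Each crossing splits two ways (0=vertical, 1=horizontal). The state's weight is A^(#A-smoothings - #B-smoothings) * d^(loops - 1).
Tabulate the states by total A-exponent and number of loops L (A-exp: L × count):
  A^7: L=3 ×1
  A^5: L=2 ×4, L=4 ×3
  A^3: L=1 ×5, L=3 ×15, L=5 ×1
  A^1: L=2 ×27, L=4 ×8
  A^-1: L=1 ×14, L=3 ×20, L=5 ×1
  A^-3: L=2 ×17, L=4 ×4
  A^-5: L=3 ×7
  A^-7: L=4 ×1
Each group contributes A^e * Σ count * d^(L-1):
Powers of d = -A^2 - A^-2: d^2 = A^4 + 2 + A^-4; d^3 = -A^6 - 3*A^2 - 3*A^-2 - A^-6; d^4 = A^8 + 4*A^4 + 6 + 4*A^-4 + A^-8.
  A^7 * (d^2) = A^11 + 2*A^7 + A^3
  A^5 * (4*d + 3*d^3) = -3*A^11 - 13*A^7 - 13*A^3 - 3*A^-1
  A^3 * (5 + 15*d^2 + d^4) = A^11 + 19*A^7 + 41*A^3 + 19*A^-1 + A^-5
  A^1 * (27*d + 8*d^3) = -8*A^7 - 51*A^3 - 51*A^-1 - 8*A^-5
  A^-1 * (14 + 20*d^2 + d^4) = A^7 + 24*A^3 + 60*A^-1 + 24*A^-5 + A^-9
  A^-3 * (17*d + 4*d^3) = -4*A^3 - 29*A^-1 - 29*A^-5 - 4*A^-9
  A^-5 * (7*d^2) = 7*A^-1 + 14*A^-5 + 7*A^-9
  A^-7 * (d^3) = -A^-1 - 3*A^-5 - 3*A^-9 - A^-13
Summing the groups: <K> = -A^11 + A^7 - 2*A^3 + 2*A^-1 - A^-5 + A^-9 - A^-13
Normalise by the writhe: (-A^3)^(-w) = (-A^3)^(-1) = -A^-3, so f(A) = -A^-3 * <K> = A^8 - A^4 + 2 - 2*A^-4 + A^-8 - A^-12 + A^-16.
Substitute A = t^(-1/4), i.e. A^e → t^(-e/4): V(t) = t^4 - t^3 + t^2 - 2*t + 2 - t^-1 + t^-2

Answer: t^4 - t^3 + t^2 - 2*t + 2 - t^-1 + t^-2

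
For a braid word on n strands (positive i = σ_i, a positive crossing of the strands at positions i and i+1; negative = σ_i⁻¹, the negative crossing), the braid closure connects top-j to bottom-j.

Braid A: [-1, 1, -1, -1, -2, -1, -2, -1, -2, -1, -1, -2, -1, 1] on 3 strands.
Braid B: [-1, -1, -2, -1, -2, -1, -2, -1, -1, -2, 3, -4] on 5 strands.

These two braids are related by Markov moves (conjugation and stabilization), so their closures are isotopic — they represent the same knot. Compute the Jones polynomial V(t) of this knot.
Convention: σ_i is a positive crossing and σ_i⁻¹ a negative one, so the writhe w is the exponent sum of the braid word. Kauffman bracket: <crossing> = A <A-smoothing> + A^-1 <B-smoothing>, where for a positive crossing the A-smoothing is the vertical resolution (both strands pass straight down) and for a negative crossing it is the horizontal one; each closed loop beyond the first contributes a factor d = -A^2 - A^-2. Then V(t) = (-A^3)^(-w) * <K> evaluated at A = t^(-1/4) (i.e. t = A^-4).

Markov-equivalent braids have isotopic closures, hence identical knot invariants. Strip the Markov moves from each word to reach a common short braid β, then compute V(t) once on β.
Braid A: s1^-1 s1 s1^-1 s1^-1 s2^-1 s1^-1 s2^-1 s1^-1 s2^-1 s1^-1 s1^-1 s2^-1 s1^-1 s1 on 3 strands reduces by inverse Markov moves (closure unchanged at each step):
  Deconjugate: the word is γ·β·γ⁻¹ with γ = s1^-1 s1 (prefix) and γ⁻¹ = s1^-1 s1 (suffix); strip both.
Reduced to β = s1^-1 s1^-1 s2^-1 s1^-1 s2^-1 s1^-1 s2^-1 s1^-1 s1^-1 s2^-1 on 3 strands, 10 crossings.
Braid B: s1^-1 s1^-1 s2^-1 s1^-1 s2^-1 s1^-1 s2^-1 s1^-1 s1^-1 s2^-1 s3 s4^-1 on 5 strands reduces by inverse Markov moves (closure unchanged at each step):
  Destabilize: the word has the form β·s4^-1 where s4^-1 occurs only as the final letter (β ∈ B_4); drop it and the last strand → 4 strands.
  Destabilize: the word has the form β·s3 where s3 occurs only as the final letter (β ∈ B_3); drop it and the last strand → 3 strands.
Reduced to β = s1^-1 s1^-1 s2^-1 s1^-1 s2^-1 s1^-1 s2^-1 s1^-1 s1^-1 s2^-1 on 3 strands, 10 crossings.
Both give the same β = s1^-1 s1^-1 s2^-1 s1^-1 s2^-1 s1^-1 s2^-1 s1^-1 s1^-1 s2^-1 on 3 strands, so one state sum suffices:
Braid: s1^-1 s1^-1 s2^-1 s1^-1 s2^-1 s1^-1 s2^-1 s1^-1 s1^-1 s2^-1 on 3 strands, 10 crossings.
Writhe w = (#positive) - (#negative) = 0 - 10 = -10.
State-sum expansion of <K>. There are 2^10 = 1024 states.
Smooth each crossing (0=||, 1=⌣⌢); contribution A^(Σ sign_k(1-2s_k)) * d^(L-1).
Tabulate the states by total A-exponent and number of loops L (A-exp: L × count):
  A^10: L=3 ×1
  A^8: L=2 ×4, L=4 ×6
  A^6: L=1 ×4, L=3 ×30, L=5 ×11
  A^4: L=2 ×48, L=4 ×65, L=6 ×7
  A^2: L=1 ×24, L=3 ×140, L=5 ×45, L=7 ×1
  A^0: L=2 ×129, L=4 ×117, L=6 ×6
  A^-2: L=1 ×43, L=3 ×151, L=5 ×16
  A^-4: L=2 ×96, L=4 ×24
  A^-6: L=1 ×24, L=3 ×21
  A^-8: L=2 ×10
  A^-10: L=3 ×1
Each group contributes A^e * Σ count * d^(L-1):
Powers of d = -A^2 - A^-2: d^2 = A^4 + 2 + A^-4; d^3 = -A^6 - 3*A^2 - 3*A^-2 - A^-6; d^4 = A^8 + 4*A^4 + 6 + 4*A^-4 + A^-8; d^5 = -A^10 - 5*A^6 - 10*A^2 - 10*A^-2 - 5*A^-6 - A^-10; d^6 = A^12 + 6*A^8 + 15*A^4 + 20 + 15*A^-4 + 6*A^-8 + A^-12.
  A^10 * (d^2) = A^14 + 2*A^10 + A^6
  A^8 * (4*d + 6*d^3) = -6*A^14 - 22*A^10 - 22*A^6 - 6*A^2
  A^6 * (4 + 30*d^2 + 11*d^4) = 11*A^14 + 74*A^10 + 130*A^6 + 74*A^2 + 11*A^-2
  A^4 * (48*d + 65*d^3 + 7*d^5) = -7*A^14 - 100*A^10 - 313*A^6 - 313*A^2 - 100*A^-2 - 7*A^-6
  A^2 * (24 + 140*d^2 + 45*d^4 + d^6) = A^14 + 51*A^10 + 335*A^6 + 594*A^2 + 335*A^-2 + 51*A^-6 + A^-10
  A^0 * (129*d + 117*d^3 + 6*d^5) = -6*A^10 - 147*A^6 - 540*A^2 - 540*A^-2 - 147*A^-6 - 6*A^-10
  A^-2 * (43 + 151*d^2 + 16*d^4) = 16*A^6 + 215*A^2 + 441*A^-2 + 215*A^-6 + 16*A^-10
  A^-4 * (96*d + 24*d^3) = -24*A^2 - 168*A^-2 - 168*A^-6 - 24*A^-10
  A^-6 * (24 + 21*d^2) = 21*A^-2 + 66*A^-6 + 21*A^-10
  A^-8 * (10*d) = -10*A^-6 - 10*A^-10
  A^-10 * (d^2) = A^-6 + 2*A^-10 + A^-14
Summing the groups: <K> = -A^10 + A^-6 + A^-14
Normalise by the writhe: (-A^3)^(-w) = (-A^3)^(10) = A^30, so f(A) = A^30 * <K> = -A^40 + A^24 + A^16.
Substitute A = t^(-1/4), i.e. A^e → t^(-e/4): V(t) = t^-4 + t^-6 - t^-10

Answer: t^-4 + t^-6 - t^-10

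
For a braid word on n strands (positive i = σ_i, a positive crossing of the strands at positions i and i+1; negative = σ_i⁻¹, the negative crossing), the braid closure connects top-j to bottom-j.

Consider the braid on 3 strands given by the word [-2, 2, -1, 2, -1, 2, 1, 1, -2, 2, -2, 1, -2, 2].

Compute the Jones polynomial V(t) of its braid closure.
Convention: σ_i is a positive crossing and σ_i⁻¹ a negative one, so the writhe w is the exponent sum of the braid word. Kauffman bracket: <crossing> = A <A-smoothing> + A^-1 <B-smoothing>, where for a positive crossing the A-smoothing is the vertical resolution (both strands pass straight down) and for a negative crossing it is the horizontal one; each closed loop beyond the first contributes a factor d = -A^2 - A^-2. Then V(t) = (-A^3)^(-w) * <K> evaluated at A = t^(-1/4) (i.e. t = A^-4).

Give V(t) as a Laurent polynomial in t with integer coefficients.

The presented braid s2^-1 s2 s1^-1 s2 s1^-1 s2 s1 s1 s2^-1 s2 s2^-1 s1 s2^-1 s2 on 3 strands reduces by inverse Markov moves (closure unchanged at each step):
  Deconjugate: the word is γ·β·γ⁻¹ with γ = s2^-1 s2 (prefix) and γ⁻¹ = s2^-1 s2 (suffix); strip both.
  Deconjugate: the word is γ·β·γ⁻¹ with γ = s1^-1 s2 (prefix) and γ⁻¹ = s2^-1 s1 (suffix); strip both.
Reduced to β = s1^-1 s2 s1 s1 s2^-1 s2 on 3 strands, 6 crossings.
Compute on β:
First cancel adjacent σ_i σ_i⁻¹ pairs (Reidemeister II — same braid, same closure): s1^-1 s2 s1 s1 s2^-1 s2 → s1^-1 s2 s1 s1.
Braid: s1^-1 s2 s1 s1 on 3 strands, 4 crossings.
Writhe w = (#positive) - (#negative) = 3 - 1 = 2.
Computing the Kauffman bracket via state sum. There are 2^4 = 16 states.
Each crossing splits two ways (0=vertical, 1=horizontal). The state's weight is A^(#A-smoothings - #B-smoothings) * d^(loops - 1).
  state 0000: A-exp=+2, loops=3, term = A^2 * d^2
  state 0001: A-exp=+0, loops=2, term = A^0 * d^1
  state 0010: A-exp=+0, loops=2, term = A^0 * d^1
  state 0011: A-exp=-2, loops=3, term = A^-2 * d^2
  state 0100: A-exp=+0, loops=2, term = A^0 * d^1
  state 0101: A-exp=-2, loops=1, term = A^-2 * d^0
  state 0110: A-exp=-2, loops=1, term = A^-2 * d^0
  state 0111: A-exp=-4, loops=2, term = A^-4 * d^1
  state 1000: A-exp=+4, loops=2, term = A^4 * d^1
  state 1001: A-exp=+2, loops=3, term = A^2 * d^2
  state 1010: A-exp=+2, loops=3, term = A^2 * d^2
  state 1011: A-exp=+0, loops=4, term = A^0 * d^3
  state 1100: A-exp=+2, loops=1, term = A^2 * d^0
  state 1101: A-exp=+0, loops=2, term = A^0 * d^1
  state 1110: A-exp=+0, loops=2, term = A^0 * d^1
  state 1111: A-exp=-2, loops=3, term = A^-2 * d^2
Collect the terms by A-exponent (count of states per loop number):
Powers of d = -A^2 - A^-2: d^2 = A^4 + 2 + A^-4; d^3 = -A^6 - 3*A^2 - 3*A^-2 - A^-6.
  A^4 * (d) = -A^6 - A^2
  A^2 * (1 + 3*d^2) = 3*A^6 + 7*A^2 + 3*A^-2
  A^0 * (5*d + d^3) = -A^6 - 8*A^2 - 8*A^-2 - A^-6
  A^-2 * (2 + 2*d^2) = 2*A^2 + 6*A^-2 + 2*A^-6
  A^-4 * (d) = -A^-2 - A^-6
Summing the groups: <K> = A^6
Normalise by the writhe: (-A^3)^(-w) = (-A^3)^(-2) = A^-6, so f(A) = A^-6 * <K> = 1.
Substitute A = t^(-1/4), i.e. A^e → t^(-e/4): V(t) = 1

Answer: 1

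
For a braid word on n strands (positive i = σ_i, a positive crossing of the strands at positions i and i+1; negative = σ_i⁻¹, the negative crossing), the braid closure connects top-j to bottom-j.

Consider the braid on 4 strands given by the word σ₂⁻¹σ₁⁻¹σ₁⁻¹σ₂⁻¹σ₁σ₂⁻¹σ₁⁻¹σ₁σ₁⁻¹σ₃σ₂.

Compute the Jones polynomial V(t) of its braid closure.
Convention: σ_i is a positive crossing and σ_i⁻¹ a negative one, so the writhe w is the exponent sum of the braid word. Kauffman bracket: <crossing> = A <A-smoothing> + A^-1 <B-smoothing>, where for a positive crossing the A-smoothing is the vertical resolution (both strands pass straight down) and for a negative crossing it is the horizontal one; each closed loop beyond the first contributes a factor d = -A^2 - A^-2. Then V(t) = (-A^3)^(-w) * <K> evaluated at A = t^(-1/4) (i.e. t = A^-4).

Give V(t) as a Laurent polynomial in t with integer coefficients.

The presented braid s2^-1 s1^-1 s1^-1 s2^-1 s1 s2^-1 s1^-1 s1 s1^-1 s3 s2 on 4 strands reduces by inverse Markov moves (closure unchanged at each step):
  Deconjugate: the word is γ·β·γ⁻¹ with γ = s2^-1 (prefix) and γ⁻¹ = s2 (suffix); strip both.
  Destabilize: the word has the form β·s3 where s3 occurs only as the final letter (β ∈ B_3); drop it and the last strand → 3 strands.
Reduced to β = s1^-1 s1^-1 s2^-1 s1 s2^-1 s1^-1 s1 s1^-1 on 3 strands, 8 crossings.
Compute on β:
First cancel adjacent σ_i σ_i⁻¹ pairs (Reidemeister II — same braid, same closure): s1^-1 s1^-1 s2^-1 s1 s2^-1 s1^-1 s1 s1^-1 → s1^-1 s1^-1 s2^-1 s1 s2^-1 s1^-1.
Braid: s1^-1 s1^-1 s2^-1 s1 s2^-1 s1^-1 on 3 strands, 6 crossings.
Writhe w = (#positive) - (#negative) = 1 - 5 = -4.
State-sum expansion of <K>. There are 2^6 = 64 states.
Smooth each crossing (0=||, 1=⌣⌢); contribution A^(Σ sign_k(1-2s_k)) * d^(L-1).
Tabulate the states by total A-exponent and number of loops L (A-exp: L × count):
  A^6: L=4 ×1
  A^4: L=3 ×6
  A^2: L=2 ×12, L=4 ×3
  A^0: L=1 ×9, L=3 ×10, L=5 ×1
  A^-2: L=2 ×12, L=4 ×3
  A^-4: L=1 ×2, L=3 ×4
  A^-6: L=2 ×1
Each group contributes A^e * Σ count * d^(L-1):
Powers of d = -A^2 - A^-2: d^2 = A^4 + 2 + A^-4; d^3 = -A^6 - 3*A^2 - 3*A^-2 - A^-6; d^4 = A^8 + 4*A^4 + 6 + 4*A^-4 + A^-8.
  A^6 * (d^3) = -A^12 - 3*A^8 - 3*A^4 - 1
  A^4 * (6*d^2) = 6*A^8 + 12*A^4 + 6
  A^2 * (12*d + 3*d^3) = -3*A^8 - 21*A^4 - 21 - 3*A^-4
  A^0 * (9 + 10*d^2 + d^4) = A^8 + 14*A^4 + 35 + 14*A^-4 + A^-8
  A^-2 * (12*d + 3*d^3) = -3*A^4 - 21 - 21*A^-4 - 3*A^-8
  A^-4 * (2 + 4*d^2) = 4 + 10*A^-4 + 4*A^-8
  A^-6 * (d) = -A^-4 - A^-8
Summing the groups: <K> = -A^12 + A^8 - A^4 + 2 - A^-4 + A^-8
Normalise by the writhe: (-A^3)^(-w) = (-A^3)^(4) = A^12, so f(A) = A^12 * <K> = -A^24 + A^20 - A^16 + 2*A^12 - A^8 + A^4.
Substitute A = t^(-1/4), i.e. A^e → t^(-e/4): V(t) = t^-1 - t^-2 + 2*t^-3 - t^-4 + t^-5 - t^-6

Answer: t^-1 - t^-2 + 2*t^-3 - t^-4 + t^-5 - t^-6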